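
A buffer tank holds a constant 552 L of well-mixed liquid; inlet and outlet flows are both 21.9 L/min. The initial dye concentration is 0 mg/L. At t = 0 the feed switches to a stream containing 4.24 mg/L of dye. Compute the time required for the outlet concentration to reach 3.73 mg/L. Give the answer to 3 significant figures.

53.4 min

Transient balance on the dissolved component: V dC/dt = Q(C_in − C), so τ = V/Q = 25.205 min.
C(t) = C_in + (C₀ − C_in) e^(−t/τ). Set C = 3.73 and solve for t:
e^(−t/τ) = (C − C_in)/(C₀ − C_in) = (3.73 − 4.24)/(0 − 4.24) = 0.12028
t = −τ ln(…) = 25.205 × 2.1179 = 53.383 min.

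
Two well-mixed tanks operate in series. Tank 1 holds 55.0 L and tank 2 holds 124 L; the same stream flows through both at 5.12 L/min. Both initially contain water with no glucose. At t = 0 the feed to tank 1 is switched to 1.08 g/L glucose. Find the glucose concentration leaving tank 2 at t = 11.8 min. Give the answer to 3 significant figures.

0.175 g/L

Species balance on tank i: dCᵢ/dt = (Cᵢ₋₁ − Cᵢ)/τᵢ with τᵢ = Vᵢ/Q.
τ₁ = 55.0/5.12 = 10.742 min; τ₂ = 124/5.12 = 24.219 min.
Solving the cascade with C₁(0)=C₂(0)=0 gives C₂(t) = C_in[1 − (τ₁ e^(−t/τ₁) − τ₂ e^(−t/τ₂))/(τ₁ − τ₂)].
At t = 11.8: e^(−t/τ₁) = 0.33338, e^(−t/τ₂) = 0.61433.
C₂ = 1.08·[1 − (10.742·0.33338 − 24.219·0.61433)/(-13.477)] = 1.08·0.16173 = 0.17467 g/L.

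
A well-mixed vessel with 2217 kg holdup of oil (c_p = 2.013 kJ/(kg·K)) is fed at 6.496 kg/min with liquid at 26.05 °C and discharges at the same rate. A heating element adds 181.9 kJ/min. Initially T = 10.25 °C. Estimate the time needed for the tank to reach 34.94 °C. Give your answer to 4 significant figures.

Heat balance on the well-mixed liquid: M c_p dT/dt = ṁ c_p (T_in − T) + 181.9.
τ = M/ṁ = 341.287 min; T_ss = T_in + Q̇/(ṁ c_p) = 39.9605 °C.
T(t) = T_ss + (T₀ − T_ss) e^(−t/τ). Set T = 34.94:
e^(−t/τ) = (34.94 − 39.9605)/(10.25 − 39.9605) = 0.168981
t = −341.287 · ln(0.168981) = 606.798 min.

606.8 min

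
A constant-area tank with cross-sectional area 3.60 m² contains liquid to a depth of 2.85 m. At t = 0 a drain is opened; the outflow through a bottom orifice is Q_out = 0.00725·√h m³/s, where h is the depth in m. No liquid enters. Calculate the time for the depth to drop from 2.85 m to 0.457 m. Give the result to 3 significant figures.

1010 s

Mass balance (ρ constant): A dh/dt = −0.00725 √h.
Separate and integrate: 2(√h − √h₀) = −(0.00725/A) t.
t = 2A(√h₀ − √h)/0.00725 = 2·3.60·(√2.85 − √0.457)/0.00725
  = 7.2000 × (1.6882 − 0.67602) / 0.00725 = 1005.2 s.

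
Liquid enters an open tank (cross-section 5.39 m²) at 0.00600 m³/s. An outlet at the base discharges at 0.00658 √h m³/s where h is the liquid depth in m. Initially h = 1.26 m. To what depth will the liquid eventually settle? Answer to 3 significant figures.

0.831 m

Level balance: A dh/dt = 0.00600 − 0.00658 √h. Setting dh/dt = 0:
Q_in = 0.00658 √h_ss ⇒ √h_ss = 0.00600/0.00658 = 0.91185.
h_ss = 0.91185² = 0.83148 m. (Since h₀ = 1.26 m > h_ss, the level will fall toward this value.)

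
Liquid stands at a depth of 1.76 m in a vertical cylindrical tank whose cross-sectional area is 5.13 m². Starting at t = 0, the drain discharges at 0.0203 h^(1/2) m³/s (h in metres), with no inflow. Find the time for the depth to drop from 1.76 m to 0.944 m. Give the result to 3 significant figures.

With no inflow, A dh/dt = −0.0203 √h.
Separate and integrate: 2(√h − √h₀) = −(0.0203/A) t.
t = 2A(√h₀ − √h)/0.0203 = 2·5.13·(√1.76 − √0.944)/0.0203
  = 10.260 × (1.3266 − 0.97160) / 0.0203 = 179.45 s.

179 s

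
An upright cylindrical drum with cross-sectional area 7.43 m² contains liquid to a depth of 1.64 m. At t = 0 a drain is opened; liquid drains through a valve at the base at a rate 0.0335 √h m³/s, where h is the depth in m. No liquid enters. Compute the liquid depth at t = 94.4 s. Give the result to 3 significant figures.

Unsteady balance on liquid volume: A dh/dt = −0.0335 √h.
This is separable: 2 d(√h)/dt = −0.0335/A, so √h = √h₀ − (0.0335/(2A)) t.
√h = √1.64 − 0.0335·94.4/(2·7.43) = 1.2806 − 0.21281 = 1.0678.
h = 1.0678² = 1.1402 m.

1.14 m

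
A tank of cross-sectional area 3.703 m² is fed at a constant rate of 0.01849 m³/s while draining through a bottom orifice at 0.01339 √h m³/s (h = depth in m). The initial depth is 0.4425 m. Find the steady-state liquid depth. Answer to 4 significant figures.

1.907 m

A dh/dt = Q_in − 0.01339 √h. Steady state requires inflow = outflow:
Q_in = 0.01339 √h_ss ⇒ √h_ss = 0.01849/0.01339 = 1.38088.
h_ss = 1.38088² = 1.90683 m. (Since h₀ = 0.4425 m < h_ss, the level will rise toward this value.)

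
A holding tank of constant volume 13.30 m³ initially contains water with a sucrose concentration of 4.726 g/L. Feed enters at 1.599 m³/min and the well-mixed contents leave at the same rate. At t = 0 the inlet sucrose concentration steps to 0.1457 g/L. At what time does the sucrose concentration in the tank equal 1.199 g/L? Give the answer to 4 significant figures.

12.23 min

Species balance on the tank: V dC/dt = Q(C_in − C), so τ = V/Q = 8.31770 min.
C(t) = C_in + (C₀ − C_in) e^(−t/τ). Set C = 1.199 and solve for t:
e^(−t/τ) = (C − C_in)/(C₀ − C_in) = (1.199 − 0.1457)/(4.726 − 0.1457) = 0.229963
t = −τ ln(…) = 8.31770 × 1.46984 = 12.2257 min.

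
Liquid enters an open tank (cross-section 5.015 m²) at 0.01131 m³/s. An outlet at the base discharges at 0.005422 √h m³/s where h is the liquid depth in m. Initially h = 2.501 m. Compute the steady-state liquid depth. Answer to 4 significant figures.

4.351 m

Level balance: A dh/dt = 0.01131 − 0.005422 √h. Setting dh/dt = 0:
Q_in = 0.005422 √h_ss ⇒ √h_ss = 0.01131/0.005422 = 2.08595.
h_ss = 2.08595² = 4.35117 m. (Since h₀ = 2.501 m < h_ss, the level will rise toward this value.)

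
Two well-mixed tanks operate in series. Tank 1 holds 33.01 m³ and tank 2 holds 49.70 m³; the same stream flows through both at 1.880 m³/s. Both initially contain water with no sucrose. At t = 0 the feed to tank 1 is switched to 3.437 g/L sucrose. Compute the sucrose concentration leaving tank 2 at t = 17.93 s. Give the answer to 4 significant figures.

0.6911 g/L

Each tank obeys Vᵢ dCᵢ/dt = Q(Cᵢ₋₁ − Cᵢ), so τᵢ = Vᵢ/Q.
τ₁ = 33.01/1.880 = 17.5585 s; τ₂ = 49.70/1.880 = 26.4362 s.
Tank 1: C₁ = C_in(1 − e^(−t/τ₁)). Tank 2 (τ₁ ≠ τ₂): C₂ = C_in[1 − (τ₁ e^(−t/τ₁) − τ₂ e^(−t/τ₂))/(τ₁ − τ₂)].
At t = 17.93: e^(−t/τ₁) = 0.360178, e^(−t/τ₂) = 0.507511.
C₂ = 3.437·[1 − (17.5585·0.360178 − 26.4362·0.507511)/(-8.87766)] = 3.437·0.201090 = 0.691146 g/L.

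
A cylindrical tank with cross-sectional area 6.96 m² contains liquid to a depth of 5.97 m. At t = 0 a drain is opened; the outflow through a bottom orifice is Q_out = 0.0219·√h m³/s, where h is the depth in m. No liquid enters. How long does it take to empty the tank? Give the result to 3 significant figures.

A dh/dt = −Q_out = −0.0219 √h.
∫ h^(−1/2) dh = −(0.0219/A) ∫ dt, giving 2√h = 2√h₀ − (0.0219/A) t.
Tank is empty when √h = 0: t_empty = 2A√h₀/0.0219.
t_empty = 2·6.96·√5.97/0.0219 = 13.920·2.4434/0.0219 = 1553.0 s.

1550 s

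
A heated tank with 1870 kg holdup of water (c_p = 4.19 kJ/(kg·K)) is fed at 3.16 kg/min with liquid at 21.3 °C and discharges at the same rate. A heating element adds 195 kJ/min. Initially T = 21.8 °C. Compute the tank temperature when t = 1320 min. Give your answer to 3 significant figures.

34.5 °C

M c_p dT/dt = ṁ c_p (T_in − T) + Q̇.
Rearrange: dT/dt = (T_ss − T)/τ with τ = M/ṁ = 591.77 min and T_ss = T_in + Q̇/(ṁ c_p) = 36.028 °C.
Solution: T(t) = T_ss + (T₀ − T_ss) e^(−t/τ).
T(1320) = 36.028 + (-14.228)·e^(−1320/591.77) = 36.028 + (-14.228)·0.10747 = 34.499 °C.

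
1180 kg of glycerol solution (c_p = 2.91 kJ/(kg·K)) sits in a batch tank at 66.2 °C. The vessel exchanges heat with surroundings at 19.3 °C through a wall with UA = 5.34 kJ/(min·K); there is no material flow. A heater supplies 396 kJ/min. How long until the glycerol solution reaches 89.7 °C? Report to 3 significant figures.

Energy balance: M c_p dT/dt = −UA(T − T_amb) + Q̇.
τ = M c_p/UA = 643.03 min; T_ss = T_amb + Q̇/UA = 19.3 + 396/5.34 = 93.457 °C.
T(t) = T_ss + (T₀ − T_ss)e^(−t/τ); set T = 89.7:
t = −τ ln[(T − T_ss)/(T₀ − T_ss)] = −643.03 · ln(0.13785) = 1274.2 min.

1270 min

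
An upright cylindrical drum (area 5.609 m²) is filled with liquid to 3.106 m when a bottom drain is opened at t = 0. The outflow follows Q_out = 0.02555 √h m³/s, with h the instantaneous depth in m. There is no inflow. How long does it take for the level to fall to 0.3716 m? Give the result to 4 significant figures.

506.1 s

With no inflow, A dh/dt = −0.02555 √h.
Separate and integrate: 2(√h − √h₀) = −(0.02555/A) t.
t = 2A(√h₀ − √h)/0.02555 = 2·5.609·(√3.106 − √0.3716)/0.02555
  = 11.2180 × (1.76238 − 0.609590) / 0.02555 = 506.147 s.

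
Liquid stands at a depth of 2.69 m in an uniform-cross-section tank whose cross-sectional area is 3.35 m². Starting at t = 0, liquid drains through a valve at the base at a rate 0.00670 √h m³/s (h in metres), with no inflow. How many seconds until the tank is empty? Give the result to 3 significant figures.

1640 s

A dh/dt = −Q_out = −0.00670 √h.
This is separable: 2 d(√h)/dt = −0.00670/A, so √h = √h₀ − (0.00670/(2A)) t.
Tank is empty when √h = 0: t_empty = 2A√h₀/0.00670.
t_empty = 2·3.35·√2.69/0.00670 = 6.7000·1.6401/0.00670 = 1640.1 s.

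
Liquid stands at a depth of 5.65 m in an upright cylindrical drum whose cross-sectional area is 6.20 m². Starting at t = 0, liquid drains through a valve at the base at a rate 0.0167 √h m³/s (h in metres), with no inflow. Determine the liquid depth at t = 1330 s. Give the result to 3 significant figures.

0.343 m

A dh/dt = −Q_out = −0.0167 √h.
This is separable: 2 d(√h)/dt = −0.0167/A, so √h = √h₀ − (0.0167/(2A)) t.
√h = √5.65 − 0.0167·1330/(2·6.20) = 2.3770 − 1.7912 = 0.58576.
h = 0.58576² = 0.34312 m.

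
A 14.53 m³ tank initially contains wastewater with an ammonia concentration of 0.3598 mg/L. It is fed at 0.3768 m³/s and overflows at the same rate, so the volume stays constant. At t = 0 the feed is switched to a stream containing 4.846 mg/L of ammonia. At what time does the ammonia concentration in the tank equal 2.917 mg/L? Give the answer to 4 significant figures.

Accumulation = in − out for the solute gives V dC/dt = Q(C_in − C), so τ = V/Q = 38.5616 s.
C(t) = C_in + (C₀ − C_in) e^(−t/τ). Set C = 2.917 and solve for t:
e^(−t/τ) = (C − C_in)/(C₀ − C_in) = (2.917 − 4.846)/(0.3598 − 4.846) = 0.429985
t = −τ ln(…) = 38.5616 × 0.844004 = 32.5461 s.

32.55 s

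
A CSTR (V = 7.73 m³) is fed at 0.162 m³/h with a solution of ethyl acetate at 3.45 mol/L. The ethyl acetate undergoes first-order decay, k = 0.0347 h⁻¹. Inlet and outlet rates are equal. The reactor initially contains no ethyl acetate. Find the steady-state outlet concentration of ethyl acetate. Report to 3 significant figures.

1.30 mol/L

Species balance: V dC/dt = Q C_in − Q C − k V C.
At steady state: 0 = Q C_in − (Q + kV) C_ss, so C_ss = Q C_in/(Q + kV).
C_ss = 0.162·3.45/(0.162 + 0.0347·7.73) = 0.55890/0.43023 = 1.2991 mol/L.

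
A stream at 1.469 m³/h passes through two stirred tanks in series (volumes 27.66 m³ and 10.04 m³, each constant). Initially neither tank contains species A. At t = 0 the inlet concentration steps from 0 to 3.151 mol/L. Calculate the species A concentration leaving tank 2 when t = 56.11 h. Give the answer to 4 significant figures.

Time constants: τᵢ = Vᵢ/Q for each well-mixed tank.
τ₁ = 27.66/1.469 = 18.8291 h; τ₂ = 10.04/1.469 = 6.83458 h.
Tank 1: C₁ = C_in(1 − e^(−t/τ₁)). Tank 2 (τ₁ ≠ τ₂): C₂ = C_in[1 − (τ₁ e^(−t/τ₁) − τ₂ e^(−t/τ₂))/(τ₁ − τ₂)].
At t = 56.11: e^(−t/τ₁) = 0.0507951, e^(−t/τ₂) = 0.000271997.
C₂ = 3.151·[1 − (18.8291·0.0507951 − 6.83458·0.000271997)/(11.9946)] = 3.151·0.920417 = 2.90023 mol/L.

2.900 mol/L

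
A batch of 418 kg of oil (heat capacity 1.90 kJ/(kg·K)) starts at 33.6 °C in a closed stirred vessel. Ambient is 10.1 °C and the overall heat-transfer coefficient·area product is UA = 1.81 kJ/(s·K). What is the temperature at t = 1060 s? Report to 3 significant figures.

Lumped-capacitance energy balance: M c_p dT/dt = UA(T_amb − T).
dT/dt = (T_ss − T)/τ with T_ss = T_amb = 10.100 °C, τ = M c_p/UA = 418·1.90/1.81 = 438.78 s.
This is linear first-order; T(t) = T_ss + (T₀ − T_ss) e^(−t/τ).
T(1060) = 10.100 + (23.500)·0.089299 = 12.199 °C.

12.2 °C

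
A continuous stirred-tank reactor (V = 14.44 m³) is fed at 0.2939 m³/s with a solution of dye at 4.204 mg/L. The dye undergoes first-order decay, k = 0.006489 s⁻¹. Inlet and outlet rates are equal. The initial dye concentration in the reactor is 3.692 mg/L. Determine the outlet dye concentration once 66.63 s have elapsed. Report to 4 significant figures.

3.272 mg/L

Species balance: V dC/dt = Q C_in − Q C − k V C.
dC/dt = (Q/V) C_in − (Q/V + k) C; effective rate a = Q/V + k = 0.0203532 + 0.006489 = 0.0268422 s⁻¹.
C_ss = Q C_in/(Q + kV) = 3.18770 mg/L; C(t) = C_ss + (C₀ − C_ss) e^(−a t).
C(66.63) = 3.18770 + (0.504302)·e^(−0.0268422·66.63) = 3.18770 + (0.504302)·0.167212 = 3.27202 mg/L.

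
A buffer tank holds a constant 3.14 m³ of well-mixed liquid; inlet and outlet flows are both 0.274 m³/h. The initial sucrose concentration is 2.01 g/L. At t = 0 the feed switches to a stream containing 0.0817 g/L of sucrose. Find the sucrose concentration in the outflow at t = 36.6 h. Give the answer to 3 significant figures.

Accumulation = in − out for the solute gives V dC/dt = Q(C_in − C).
Rewrite as dC/dt + C/τ = C_in/τ, τ = V/Q = 11.460 h.
Integrating: C(t) = C_in + (C₀ − C_in) e^(−t/τ).
C(36.6) = 0.0817 + (2.01 − 0.0817)·e^(−36.6/11.460) = 0.0817 + (1.9283)·0.041017 = 0.16079 g/L.

0.161 g/L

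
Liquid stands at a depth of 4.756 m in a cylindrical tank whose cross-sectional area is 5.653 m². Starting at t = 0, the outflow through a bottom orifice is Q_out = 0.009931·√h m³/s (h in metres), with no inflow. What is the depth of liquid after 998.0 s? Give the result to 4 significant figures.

1.701 m

A dh/dt = −Q_out = −0.009931 √h.
This is separable: 2 d(√h)/dt = −0.009931/A, so √h = √h₀ − (0.009931/(2A)) t.
√h = √4.756 − 0.009931·998.0/(2·5.653) = 2.18083 − 0.876626 = 1.30420.
h = 1.30420² = 1.70094 m.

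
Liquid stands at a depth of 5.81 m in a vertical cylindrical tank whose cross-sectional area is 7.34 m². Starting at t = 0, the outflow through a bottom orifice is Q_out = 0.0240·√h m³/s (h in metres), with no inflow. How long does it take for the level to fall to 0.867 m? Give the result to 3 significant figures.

905 s

Unsteady balance on liquid volume: A dh/dt = −0.0240 √h.
This is separable: 2 d(√h)/dt = −0.0240/A, so √h = √h₀ − (0.0240/(2A)) t.
t = 2A(√h₀ − √h)/0.0240 = 2·7.34·(√5.81 − √0.867)/0.0240
  = 14.680 × (2.4104 − 0.93113) / 0.0240 = 904.82 s.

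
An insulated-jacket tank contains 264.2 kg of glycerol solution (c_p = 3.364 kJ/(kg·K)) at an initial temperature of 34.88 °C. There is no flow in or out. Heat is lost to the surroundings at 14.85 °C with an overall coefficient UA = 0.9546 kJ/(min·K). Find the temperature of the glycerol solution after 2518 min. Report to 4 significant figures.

16.19 °C

M c_p dT/dt = −UA(T − T_amb).
dT/dt = (T_ss − T)/τ with T_ss = T_amb = 14.8500 °C, τ = M c_p/UA = 264.2·3.364/0.9546 = 931.038 min.
T approaches T_ss exponentially: T(t) = T_ss + (T₀ − T_ss) e^(−t/τ).
T(2518) = 14.8500 + (20.0300)·0.0669032 = 16.1901 °C.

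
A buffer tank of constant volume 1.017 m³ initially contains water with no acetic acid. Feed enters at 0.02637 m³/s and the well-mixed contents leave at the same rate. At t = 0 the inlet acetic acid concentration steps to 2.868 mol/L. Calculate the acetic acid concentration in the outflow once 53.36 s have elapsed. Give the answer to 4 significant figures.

2.149 mol/L

Mass balance on the solute (V constant): V dC/dt = Q(C_in − C).
So dC/dt = (C_in − C)/τ with τ = V/Q = 1.017/0.02637 = 38.5666 s.
Integrating: C(t) = C_in + (C₀ − C_in) e^(−t/τ).
C(53.36) = 2.868 + (0 − 2.868)·e^(−53.36/38.5666) = 2.868 + (-2.86800)·0.250679 = 2.14905 mol/L.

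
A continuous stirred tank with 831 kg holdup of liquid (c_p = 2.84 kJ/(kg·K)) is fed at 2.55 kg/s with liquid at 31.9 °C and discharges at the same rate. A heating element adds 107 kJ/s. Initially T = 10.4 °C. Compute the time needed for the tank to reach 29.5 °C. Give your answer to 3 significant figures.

Heat balance on the well-mixed liquid: M c_p dT/dt = ṁ c_p (T_in − T) + 107.
τ = M/ṁ = 325.88 s; T_ss = T_in + Q̇/(ṁ c_p) = 46.675 °C.
T(t) = T_ss + (T₀ − T_ss) e^(−t/τ). Set T = 29.5:
e^(−t/τ) = (29.5 − 46.675)/(10.4 − 46.675) = 0.47347
t = −325.88 · ln(0.47347) = 243.65 s.

244 s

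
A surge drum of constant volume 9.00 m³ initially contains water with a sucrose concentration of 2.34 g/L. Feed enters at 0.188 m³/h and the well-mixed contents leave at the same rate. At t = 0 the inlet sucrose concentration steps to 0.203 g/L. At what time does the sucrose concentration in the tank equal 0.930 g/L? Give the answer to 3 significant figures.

Species balance on the tank: V dC/dt = Q(C_in − C), so τ = V/Q = 47.872 h.
C(t) = C_in + (C₀ − C_in) e^(−t/τ). Set C = 0.930 and solve for t:
e^(−t/τ) = (C − C_in)/(C₀ − C_in) = (0.930 − 0.203)/(2.34 − 0.203) = 0.34020
t = −τ ln(…) = 47.872 × 1.0782 = 51.617 h.

51.6 h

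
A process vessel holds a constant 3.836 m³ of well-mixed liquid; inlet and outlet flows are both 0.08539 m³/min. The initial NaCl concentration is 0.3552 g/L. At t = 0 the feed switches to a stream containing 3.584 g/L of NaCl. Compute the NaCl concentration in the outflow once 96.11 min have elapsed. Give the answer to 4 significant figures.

Accumulation = in − out for the solute gives V dC/dt = Q(C_in − C).
Rewrite as dC/dt + C/τ = C_in/τ, τ = V/Q = 44.9233 min.
C approaches C_in exponentially: C(t) = C_in + (C₀ − C_in) e^(−t/τ).
C(96.11) = 3.584 + (0.3552 − 3.584)·e^(−96.11/44.9233) = 3.584 + (-3.22880)·0.117723 = 3.20390 g/L.

3.204 g/L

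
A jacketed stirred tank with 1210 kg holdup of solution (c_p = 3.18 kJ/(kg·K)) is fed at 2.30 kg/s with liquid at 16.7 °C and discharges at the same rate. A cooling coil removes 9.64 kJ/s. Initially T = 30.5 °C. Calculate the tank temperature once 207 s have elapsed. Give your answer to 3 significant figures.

Energy balance: M c_p dT/dt = ṁ c_p (T_in − T) − 9.64.
τ = M/ṁ = 526.09 s; T_ss = T_in − Q̇/(ṁ c_p) = 16.7 − 9.64/(2.30·3.18) = 15.382 °C.
Solution: T(t) = T_ss + (T₀ − T_ss) e^(−t/τ).
T(207) = 15.382 + (15.118)·e^(−207/526.09) = 15.382 + (15.118)·0.67471 = 25.582 °C.

25.6 °C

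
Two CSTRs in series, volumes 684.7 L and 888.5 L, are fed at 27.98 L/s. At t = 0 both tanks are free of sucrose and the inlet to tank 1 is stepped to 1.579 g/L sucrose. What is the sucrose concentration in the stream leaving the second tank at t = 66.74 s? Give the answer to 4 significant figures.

Each tank obeys Vᵢ dCᵢ/dt = Q(Cᵢ₋₁ − Cᵢ), so τᵢ = Vᵢ/Q.
τ₁ = 684.7/27.98 = 24.4711 s; τ₂ = 888.5/27.98 = 31.7548 s.
Solving the cascade with C₁(0)=C₂(0)=0 gives C₂(t) = C_in[1 − (τ₁ e^(−t/τ₁) − τ₂ e^(−t/τ₂))/(τ₁ − τ₂)].
At t = 66.74: e^(−t/τ₁) = 0.0653953, e^(−t/τ₂) = 0.122245.
C₂ = 1.579·[1 − (24.4711·0.0653953 − 31.7548·0.122245)/(-7.28377)] = 1.579·0.686759 = 1.08439 g/L.

1.084 g/L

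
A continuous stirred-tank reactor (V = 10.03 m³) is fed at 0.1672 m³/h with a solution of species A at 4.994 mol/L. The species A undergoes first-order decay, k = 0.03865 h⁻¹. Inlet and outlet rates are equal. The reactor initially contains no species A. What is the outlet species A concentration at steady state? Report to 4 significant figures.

Accumulation = in − out − consumed: V dC/dt = Q C_in − Q C − k V C.
At steady state: 0 = Q C_in − (Q + kV) C_ss, so C_ss = Q C_in/(Q + kV).
C_ss = 0.1672·4.994/(0.1672 + 0.03865·10.03) = 0.834997/0.554859 = 1.50488 mol/L.

1.505 mol/L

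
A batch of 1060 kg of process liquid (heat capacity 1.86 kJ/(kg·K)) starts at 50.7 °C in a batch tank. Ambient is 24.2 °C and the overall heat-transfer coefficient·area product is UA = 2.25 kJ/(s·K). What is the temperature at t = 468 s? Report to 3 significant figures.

39.7 °C

Lumped-capacitance energy balance: M c_p dT/dt = UA(T_amb − T).
dT/dt = (T_ss − T)/τ with T_ss = T_amb = 24.200 °C, τ = M c_p/UA = 1060·1.86/2.25 = 876.27 s.
This is linear first-order; T(t) = T_ss + (T₀ − T_ss) e^(−t/τ).
T(468) = 24.200 + (26.500)·0.58621 = 39.734 °C.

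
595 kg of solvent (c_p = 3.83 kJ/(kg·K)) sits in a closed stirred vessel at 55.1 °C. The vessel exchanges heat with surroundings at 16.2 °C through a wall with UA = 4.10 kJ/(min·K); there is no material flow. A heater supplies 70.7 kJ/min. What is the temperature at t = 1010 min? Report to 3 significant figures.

37.0 °C

First-law balance (no shaft work): M c_p dT/dt = −UA(T − T_amb) + Q̇.
dT/dt = (T_ss − T)/τ with T_ss = T_amb + Q̇/UA = 16.2 + 70.7/4.10 = 33.444 °C, τ = M c_p/UA = 595·3.83/4.10 = 555.82 min.
Solution: T(t) = T_ss + (T₀ − T_ss) e^(−t/τ).
T(1010) = 33.444 + (21.656)·0.16249 = 36.963 °C.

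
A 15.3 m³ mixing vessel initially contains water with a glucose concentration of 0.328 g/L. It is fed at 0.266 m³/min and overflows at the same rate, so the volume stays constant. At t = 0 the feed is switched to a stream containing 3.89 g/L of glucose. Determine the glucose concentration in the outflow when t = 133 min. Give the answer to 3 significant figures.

3.54 g/L

Transient balance on the dissolved component: V dC/dt = Q(C_in − C).
Time constant τ = V/Q = 15.3/0.266 = 57.519 min.
This is linear first-order; C(t) = C_in + (C₀ − C_in) e^(−t/τ).
C(133) = 3.89 + (0.328 − 3.89)·e^(−133/57.519) = 3.89 + (-3.5620)·0.099034 = 3.5372 g/L.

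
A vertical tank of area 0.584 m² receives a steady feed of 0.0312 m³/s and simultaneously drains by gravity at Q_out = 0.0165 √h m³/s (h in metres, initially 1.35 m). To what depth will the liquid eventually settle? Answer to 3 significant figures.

A dh/dt = Q_in − 0.0165 √h. Steady state requires inflow = outflow:
Q_in = 0.0165 √h_ss ⇒ √h_ss = 0.0312/0.0165 = 1.8909.
h_ss = 1.8909² = 3.5755 m. (Since h₀ = 1.35 m < h_ss, the level will rise toward this value.)

3.58 m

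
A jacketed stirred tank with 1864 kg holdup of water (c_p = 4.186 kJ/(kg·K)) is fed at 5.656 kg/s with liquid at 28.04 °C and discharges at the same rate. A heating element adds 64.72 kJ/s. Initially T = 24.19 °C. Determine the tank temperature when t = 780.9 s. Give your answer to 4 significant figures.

30.16 °C

M c_p dT/dt = ṁ c_p (T_in − T) + Q̇.
τ = M/ṁ = 329.562 s; T_ss = T_in + Q̇/(ṁ c_p) = 28.04 + 64.72/(5.656·4.186) = 30.7736 °C.
T approaches T_ss exponentially: T(t) = T_ss + (T₀ − T_ss) e^(−t/τ).
T(780.9) = 30.7736 + (-6.58357)·e^(−780.9/329.562) = 30.7736 + (-6.58357)·0.0935264 = 30.1578 °C.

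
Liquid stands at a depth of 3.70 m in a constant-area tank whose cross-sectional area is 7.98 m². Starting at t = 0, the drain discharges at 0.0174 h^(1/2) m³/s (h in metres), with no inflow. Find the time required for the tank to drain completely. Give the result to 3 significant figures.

1760 s

With no inflow, A dh/dt = −0.0174 √h.
∫ h^(−1/2) dh = −(0.0174/A) ∫ dt, giving 2√h = 2√h₀ − (0.0174/A) t.
Set h = 0: 2√h₀ = (0.0174/A) t_empty ⇒ t_empty = 2A√h₀/0.0174.
t_empty = 2·7.98·√3.70/0.0174 = 15.960·1.9235/0.0174 = 1764.3 s.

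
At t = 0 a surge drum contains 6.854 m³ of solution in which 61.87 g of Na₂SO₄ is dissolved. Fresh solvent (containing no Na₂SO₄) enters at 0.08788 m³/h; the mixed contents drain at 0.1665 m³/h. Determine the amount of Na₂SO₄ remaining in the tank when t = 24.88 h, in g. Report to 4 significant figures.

Let m(t) be the amount of Na₂SO₄. Volume: V(t) = V₀ + (Q_in − Q_out) t = 6.854 − 0.0786200 t; V(24.88) = 4.89793 m³.
Species balance (pure solvent in): dm/dt = −Q_out · m/V(t).
dm/m = −Q_out dt/(V₀ − 0.0786200 t); integrating gives ln(m/m₀) = −(Q_out/(Q_in−Q_out)) ln(V/V₀).
m = m₀ (V₀/V)^(Q_out/(Q_in−Q_out)) = 61.87 × (6.854/4.89793)^(-2.11778) = 30.3690 g.

30.37 g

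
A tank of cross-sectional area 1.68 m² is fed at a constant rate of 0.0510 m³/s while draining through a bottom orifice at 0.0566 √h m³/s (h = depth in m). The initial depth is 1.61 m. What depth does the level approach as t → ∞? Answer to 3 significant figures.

0.812 m

A dh/dt = Q_in − 0.0566 √h. Steady state requires inflow = outflow:
Q_in = 0.0566 √h_ss ⇒ √h_ss = 0.0510/0.0566 = 0.90106.
h_ss = 0.90106² = 0.81191 m. (Since h₀ = 1.61 m > h_ss, the level will fall toward this value.)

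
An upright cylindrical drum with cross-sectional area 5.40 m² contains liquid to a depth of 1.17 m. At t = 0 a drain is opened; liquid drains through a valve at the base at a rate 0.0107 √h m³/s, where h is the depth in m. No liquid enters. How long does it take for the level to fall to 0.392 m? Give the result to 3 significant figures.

Accumulation of liquid (constant cross-section A): A dh/dt = −0.0107 √h.
This is separable: 2 d(√h)/dt = −0.0107/A, so √h = √h₀ − (0.0107/(2A)) t.
t = 2A(√h₀ − √h)/0.0107 = 2·5.40·(√1.17 − √0.392)/0.0107
  = 10.800 × (1.0817 − 0.62610) / 0.0107 = 459.82 s.

460 s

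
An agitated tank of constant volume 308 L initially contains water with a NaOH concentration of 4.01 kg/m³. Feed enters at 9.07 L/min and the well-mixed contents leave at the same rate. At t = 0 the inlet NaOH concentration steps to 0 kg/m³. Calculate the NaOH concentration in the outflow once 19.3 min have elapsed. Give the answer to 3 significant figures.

Unsteady species balance (constant V, well mixed): V dC/dt = Q(C_in − C).
Time constant τ = V/Q = 308/9.07 = 33.958 min.
Integrating: C(t) = C_in + (C₀ − C_in) e^(−t/τ).
C(19.3) = 0 + (4.01 − 0)·e^(−19.3/33.958) = 0 + (4.0100)·0.56646 = 2.2715 kg/m³.

2.27 kg/m³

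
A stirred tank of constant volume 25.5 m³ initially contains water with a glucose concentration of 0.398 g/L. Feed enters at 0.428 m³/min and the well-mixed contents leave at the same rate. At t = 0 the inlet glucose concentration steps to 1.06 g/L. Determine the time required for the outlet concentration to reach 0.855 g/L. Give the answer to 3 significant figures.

69.8 min

Species balance: V dC/dt = Q(C_in − C) ⇒ τ = V/Q = 59.579 min.
C(t) = C_in + (C₀ − C_in) e^(−t/τ). Set C = 0.855 and solve for t:
e^(−t/τ) = (C − C_in)/(C₀ − C_in) = (0.855 − 1.06)/(0.398 − 1.06) = 0.30967
t = −τ ln(…) = 59.579 × 1.1723 = 69.842 min.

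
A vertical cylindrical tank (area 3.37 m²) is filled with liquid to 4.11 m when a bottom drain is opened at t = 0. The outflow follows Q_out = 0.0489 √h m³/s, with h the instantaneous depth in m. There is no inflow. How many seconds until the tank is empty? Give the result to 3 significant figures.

279 s

Unsteady balance on liquid volume: A dh/dt = −0.0489 √h.
This is separable: 2 d(√h)/dt = −0.0489/A, so √h = √h₀ − (0.0489/(2A)) t.
Tank is empty when √h = 0: t_empty = 2A√h₀/0.0489.
t_empty = 2·3.37·√4.11/0.0489 = 6.7400·2.0273/0.0489 = 279.43 s.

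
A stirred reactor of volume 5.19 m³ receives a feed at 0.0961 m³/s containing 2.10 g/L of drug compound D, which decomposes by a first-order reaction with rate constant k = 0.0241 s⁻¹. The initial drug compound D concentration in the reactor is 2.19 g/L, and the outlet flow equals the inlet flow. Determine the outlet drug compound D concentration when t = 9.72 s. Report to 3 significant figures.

1.76 g/L

Accumulation = in − out − consumed: V dC/dt = Q C_in − Q C − k V C.
dC/dt = (Q/V) C_in − (Q/V + k) C; effective rate a = Q/V + k = 0.018516 + 0.0241 = 0.042616 s⁻¹.
C_ss = Q C_in/(Q + kV) = 0.91243 g/L; C(t) = C_ss + (C₀ − C_ss) e^(−a t).
C(9.72) = 0.91243 + (1.2776)·e^(−0.042616·9.72) = 0.91243 + (1.2776)·0.66085 = 1.7567 g/L.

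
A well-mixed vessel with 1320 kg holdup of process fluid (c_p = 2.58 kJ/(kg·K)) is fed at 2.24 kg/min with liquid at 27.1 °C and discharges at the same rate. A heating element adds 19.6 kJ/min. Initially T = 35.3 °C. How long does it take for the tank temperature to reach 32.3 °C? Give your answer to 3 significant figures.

576 min

First-law balance (no shaft work): M c_p dT/dt = ṁ c_p (T_in − T) + 19.6.
τ = M/ṁ = 589.29 min; T_ss = T_in + Q̇/(ṁ c_p) = 30.491 °C.
T(t) = T_ss + (T₀ − T_ss) e^(−t/τ). Set T = 32.3:
e^(−t/τ) = (32.3 − 30.491)/(35.3 − 30.491) = 0.37611
t = −589.29 · ln(0.37611) = 576.25 min.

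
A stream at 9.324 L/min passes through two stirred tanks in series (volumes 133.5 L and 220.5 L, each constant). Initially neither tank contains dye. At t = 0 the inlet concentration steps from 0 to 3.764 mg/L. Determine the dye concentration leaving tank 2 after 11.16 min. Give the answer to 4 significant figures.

0.4621 mg/L

Time constants: τᵢ = Vᵢ/Q for each well-mixed tank.
τ₁ = 133.5/9.324 = 14.3179 min; τ₂ = 220.5/9.324 = 23.6486 min.
Tank 1: C₁ = C_in(1 − e^(−t/τ₁)). Tank 2 (τ₁ ≠ τ₂): C₂ = C_in[1 − (τ₁ e^(−t/τ₁) − τ₂ e^(−t/τ₂))/(τ₁ − τ₂)].
At t = 11.16: e^(−t/τ₁) = 0.458661, e^(−t/τ₂) = 0.623811.
C₂ = 3.764·[1 − (14.3179·0.458661 − 23.6486·0.623811)/(-9.33076)] = 3.764·0.122770 = 0.462106 mg/L.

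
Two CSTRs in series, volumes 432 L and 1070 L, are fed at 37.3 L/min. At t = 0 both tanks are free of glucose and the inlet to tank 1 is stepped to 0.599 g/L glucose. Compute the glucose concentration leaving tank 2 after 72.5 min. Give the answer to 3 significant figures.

0.520 g/L

Species balance on tank i: dCᵢ/dt = (Cᵢ₋₁ − Cᵢ)/τᵢ with τᵢ = Vᵢ/Q.
τ₁ = 432/37.3 = 11.582 min; τ₂ = 1070/37.3 = 28.686 min.
Tank 1: C₁ = C_in(1 − e^(−t/τ₁)). Tank 2 (τ₁ ≠ τ₂): C₂ = C_in[1 − (τ₁ e^(−t/τ₁) − τ₂ e^(−t/τ₂))/(τ₁ − τ₂)].
At t = 72.5: e^(−t/τ₁) = 0.0019116, e^(−t/τ₂) = 0.079871.
C₂ = 0.599·[1 − (11.582·0.0019116 − 28.686·0.079871)/(-17.105)] = 0.599·0.86734 = 0.51954 g/L.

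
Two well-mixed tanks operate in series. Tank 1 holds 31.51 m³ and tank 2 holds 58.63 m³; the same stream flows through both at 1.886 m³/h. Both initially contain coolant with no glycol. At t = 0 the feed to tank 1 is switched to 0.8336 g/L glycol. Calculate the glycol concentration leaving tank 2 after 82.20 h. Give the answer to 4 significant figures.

Each tank obeys Vᵢ dCᵢ/dt = Q(Cᵢ₋₁ − Cᵢ), so τᵢ = Vᵢ/Q.
τ₁ = 31.51/1.886 = 16.7073 h; τ₂ = 58.63/1.886 = 31.0870 h.
Solving the cascade with C₁(0)=C₂(0)=0 gives C₂(t) = C_in[1 − (τ₁ e^(−t/τ₁) − τ₂ e^(−t/τ₂))/(τ₁ − τ₂)].
At t = 82.20: e^(−t/τ₁) = 0.00729913, e^(−t/τ₂) = 0.0710625.
C₂ = 0.8336·[1 − (16.7073·0.00729913 − 31.0870·0.0710625)/(-14.3796)] = 0.8336·0.854853 = 0.712605 g/L.

0.7126 g/L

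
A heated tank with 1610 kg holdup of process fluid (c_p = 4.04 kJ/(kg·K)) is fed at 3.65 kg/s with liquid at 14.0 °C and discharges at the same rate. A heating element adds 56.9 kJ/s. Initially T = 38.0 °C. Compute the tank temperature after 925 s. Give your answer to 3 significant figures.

Energy balance: M c_p dT/dt = ṁ c_p (T_in − T) + 56.9.
Rearrange: dT/dt = (T_ss − T)/τ with τ = M/ṁ = 441.10 s and T_ss = T_in + Q̇/(ṁ c_p) = 17.859 °C.
Integrating: T(t) = T_ss + (T₀ − T_ss) e^(−t/τ).
T(925) = 17.859 + (20.141)·e^(−925/441.10) = 17.859 + (20.141)·0.12282 = 20.332 °C.

20.3 °C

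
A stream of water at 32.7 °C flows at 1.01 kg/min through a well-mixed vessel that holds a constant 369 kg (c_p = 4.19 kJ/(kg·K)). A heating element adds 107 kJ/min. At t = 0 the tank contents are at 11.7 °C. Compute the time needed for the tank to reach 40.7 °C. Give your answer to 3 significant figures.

360 min

First-law balance (no shaft work): M c_p dT/dt = ṁ c_p (T_in − T) + 107.
τ = M/ṁ = 365.35 min; T_ss = T_in + Q̇/(ṁ c_p) = 57.984 °C.
T(t) = T_ss + (T₀ − T_ss) e^(−t/τ). Set T = 40.7:
e^(−t/τ) = (40.7 − 57.984)/(11.7 − 57.984) = 0.37344
t = −365.35 · ln(0.37344) = 359.87 min.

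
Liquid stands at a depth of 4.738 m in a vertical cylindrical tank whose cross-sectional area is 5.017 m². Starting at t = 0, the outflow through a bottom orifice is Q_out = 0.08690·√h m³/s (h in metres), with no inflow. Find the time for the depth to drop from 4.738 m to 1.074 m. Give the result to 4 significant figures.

Unsteady balance on liquid volume: A dh/dt = −0.08690 √h.
This is separable: 2 d(√h)/dt = −0.08690/A, so √h = √h₀ − (0.08690/(2A)) t.
t = 2A(√h₀ − √h)/0.08690 = 2·5.017·(√4.738 − √1.074)/0.08690
  = 10.0340 × (2.17669 − 1.03634) / 0.08690 = 131.672 s.

131.7 s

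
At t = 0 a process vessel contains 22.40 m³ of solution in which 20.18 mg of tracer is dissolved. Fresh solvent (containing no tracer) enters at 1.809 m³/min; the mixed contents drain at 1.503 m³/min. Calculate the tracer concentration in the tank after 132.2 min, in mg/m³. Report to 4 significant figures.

Let m(t) be the amount of tracer. Volume: V(t) = V₀ + (Q_in − Q_out) t = 22.40 + 0.306000 t; V(132.2) = 62.8532 m³.
No tracer enters, so dm/dt = −Q_out · (m/V).
dm/m = −Q_out dt/(V₀ + 0.306000 t); integrating gives ln(m/m₀) = −(Q_out/(Q_in−Q_out)) ln(V/V₀).
m = m₀ (V₀/V)^(Q_out/(Q_in−Q_out)) = 20.18 × (22.40/62.8532)^(4.91176) = 0.127075 mg.
C = m/V = 0.127075/62.8532 = 0.00202178 mg/m³.

0.002022 mg/m³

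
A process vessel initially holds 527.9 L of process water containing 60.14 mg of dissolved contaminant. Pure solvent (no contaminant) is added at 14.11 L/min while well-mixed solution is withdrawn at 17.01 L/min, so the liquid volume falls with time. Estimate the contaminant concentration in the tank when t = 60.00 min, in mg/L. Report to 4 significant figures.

0.01628 mg/L

Total volume: dV/dt = Q_in − Q_out = -2.90000 L/min, so V(t) = 527.9 − 2.90000 t and V(60.00) = 353.900 L.
Species balance (pure solvent in): dm/dt = −Q_out · m/V(t).
dm/m = −Q_out dt/(V₀ − 2.90000 t); integrating gives ln(m/m₀) = −(Q_out/(Q_in−Q_out)) ln(V/V₀).
m = m₀ (V₀/V)^(Q_out/(Q_in−Q_out)) = 60.14 × (527.9/353.900)^(-5.86552) = 5.76093 mg.
C = m/V = 5.76093/353.900 = 0.0162784 mg/L.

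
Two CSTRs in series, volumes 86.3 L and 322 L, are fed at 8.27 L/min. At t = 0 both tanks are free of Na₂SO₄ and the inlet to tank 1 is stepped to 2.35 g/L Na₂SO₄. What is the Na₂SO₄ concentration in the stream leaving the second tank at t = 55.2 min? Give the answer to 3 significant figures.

Time constants: τᵢ = Vᵢ/Q for each well-mixed tank.
τ₁ = 86.3/8.27 = 10.435 min; τ₂ = 322/8.27 = 38.936 min.
Solving the cascade with C₁(0)=C₂(0)=0 gives C₂(t) = C_in[1 − (τ₁ e^(−t/τ₁) − τ₂ e^(−t/τ₂))/(τ₁ − τ₂)].
At t = 55.2: e^(−t/τ₁) = 0.0050431, e^(−t/τ₂) = 0.24227.
C₂ = 2.35·[1 − (10.435·0.0050431 − 38.936·0.24227)/(-28.501)] = 2.35·0.67087 = 1.5766 g/L.

1.58 g/L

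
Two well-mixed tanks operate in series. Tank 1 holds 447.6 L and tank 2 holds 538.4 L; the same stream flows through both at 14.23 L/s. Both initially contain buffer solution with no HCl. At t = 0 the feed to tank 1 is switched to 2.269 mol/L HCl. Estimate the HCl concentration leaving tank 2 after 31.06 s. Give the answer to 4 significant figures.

0.5156 mol/L

Time constants: τᵢ = Vᵢ/Q for each well-mixed tank.
τ₁ = 447.6/14.23 = 31.4547 s; τ₂ = 538.4/14.23 = 37.8356 s.
Solving the cascade with C₁(0)=C₂(0)=0 gives C₂(t) = C_in[1 − (τ₁ e^(−t/τ₁) − τ₂ e^(−t/τ₂))/(τ₁ − τ₂)].
At t = 31.06: e^(−t/τ₁) = 0.372524, e^(−t/τ₂) = 0.440026.
C₂ = 2.269·[1 − (31.4547·0.372524 − 37.8356·0.440026)/(-6.38089)] = 2.269·0.227222 = 0.515568 mol/L.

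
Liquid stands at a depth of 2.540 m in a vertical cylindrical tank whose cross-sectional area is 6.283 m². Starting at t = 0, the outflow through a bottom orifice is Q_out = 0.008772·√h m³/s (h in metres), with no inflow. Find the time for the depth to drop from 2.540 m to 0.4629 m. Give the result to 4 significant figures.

A dh/dt = −Q_out = −0.008772 √h.
This is separable: 2 d(√h)/dt = −0.008772/A, so √h = √h₀ − (0.008772/(2A)) t.
t = 2A(√h₀ − √h)/0.008772 = 2·6.283·(√2.540 − √0.4629)/0.008772
  = 12.5660 × (1.59374 − 0.680368) / 0.008772 = 1308.41 s.

1308 s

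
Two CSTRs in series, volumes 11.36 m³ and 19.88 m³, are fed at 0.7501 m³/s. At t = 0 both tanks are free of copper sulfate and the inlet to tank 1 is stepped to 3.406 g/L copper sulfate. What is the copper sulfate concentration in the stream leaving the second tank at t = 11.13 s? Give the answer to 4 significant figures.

0.3618 g/L

Species balance on tank i: dCᵢ/dt = (Cᵢ₋₁ − Cᵢ)/τᵢ with τᵢ = Vᵢ/Q.
τ₁ = 11.36/0.7501 = 15.1446 s; τ₂ = 19.88/0.7501 = 26.5031 s.
Solving the cascade with C₁(0)=C₂(0)=0 gives C₂(t) = C_in[1 − (τ₁ e^(−t/τ₁) − τ₂ e^(−t/τ₂))/(τ₁ − τ₂)].
At t = 11.13: e^(−t/τ₁) = 0.479547, e^(−t/τ₂) = 0.657079.
C₂ = 3.406·[1 − (15.1446·0.479547 − 26.5031·0.657079)/(-11.3585)] = 3.406·0.106211 = 0.361754 g/L.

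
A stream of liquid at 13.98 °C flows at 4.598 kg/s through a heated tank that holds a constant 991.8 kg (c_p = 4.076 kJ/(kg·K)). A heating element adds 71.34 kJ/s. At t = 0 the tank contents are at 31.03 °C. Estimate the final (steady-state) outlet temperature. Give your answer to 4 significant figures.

17.79 °C

First-law balance (no shaft work): M c_p dT/dt = ṁ c_p (T_in − T) + 71.34.
At steady state dT/dt = 0 ⇒ T_ss = T_in + Q̇/(ṁ c_p) = 13.98 + 71.34/(4.598·4.076) = 17.7865 °C.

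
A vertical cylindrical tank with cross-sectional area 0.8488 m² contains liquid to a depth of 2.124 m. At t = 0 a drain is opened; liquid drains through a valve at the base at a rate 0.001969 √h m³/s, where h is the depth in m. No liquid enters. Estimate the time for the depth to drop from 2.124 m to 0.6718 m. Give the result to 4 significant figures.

549.9 s

A dh/dt = −Q_out = −0.001969 √h.
∫ h^(−1/2) dh = −(0.001969/A) ∫ dt, giving 2√h = 2√h₀ − (0.001969/A) t.
t = 2A(√h₀ − √h)/0.001969 = 2·0.8488·(√2.124 − √0.6718)/0.001969
  = 1.69760 × (1.45739 − 0.819634) / 0.001969 = 549.854 s.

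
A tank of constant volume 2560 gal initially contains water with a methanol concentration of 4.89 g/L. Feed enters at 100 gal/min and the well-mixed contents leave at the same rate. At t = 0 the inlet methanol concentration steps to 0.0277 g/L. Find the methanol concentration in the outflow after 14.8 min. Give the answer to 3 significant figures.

2.76 g/L

Unsteady species balance (constant V, well mixed): V dC/dt = Q(C_in − C).
So dC/dt = (C_in − C)/τ with τ = V/Q = 2560/100 = 25.600 min.
This is linear first-order; C(t) = C_in + (C₀ − C_in) e^(−t/τ).
C(14.8) = 0.0277 + (4.89 − 0.0277)·e^(−14.8/25.600) = 0.0277 + (4.8623)·0.56095 = 2.7552 g/L.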